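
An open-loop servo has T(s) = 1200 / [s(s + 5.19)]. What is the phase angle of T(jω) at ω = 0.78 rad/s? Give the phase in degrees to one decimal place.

-98.5°

∠(j0.78 + 5.19) = arctan(0.78/5.19) = 8.55°
∠(j0.78) = 90.00°
∠T(j0.78) = − (8.55° + 90.00°) = -98.55°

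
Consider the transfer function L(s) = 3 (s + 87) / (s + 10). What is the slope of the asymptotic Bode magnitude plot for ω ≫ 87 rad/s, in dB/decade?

0 dB/decade

With 1 zero and 1 pole, the high-frequency asymptotic slope is 20 × (1 − 1) = 0 dB/decade.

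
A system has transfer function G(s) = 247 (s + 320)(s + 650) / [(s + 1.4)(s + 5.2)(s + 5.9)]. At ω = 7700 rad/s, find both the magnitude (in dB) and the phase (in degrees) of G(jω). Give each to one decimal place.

|j7700 + 320| = √(7700² + 320²) = 7707
|j7700 + 650| = √(7700² + 650²) = 7727
|j7700 + 1.4| = √(7700² + 1.4²) = 7700
|j7700 + 5.2| = √(7700² + 5.2²) = 7700
|j7700 + 5.9| = √(7700² + 5.9²) = 7700
|G(j7700)| = 247 × 7707 × 7727 / (7700 × 7700 × 7700) = 0.03222
20 log₁₀(0.03222) = -29.84 dB
∠(j7700 + 320) = arctan(7700/320) = 87.62°
∠(j7700 + 650) = arctan(7700/650) = 85.17°
∠(j7700 + 1.4) = arctan(7700/1.4) = 89.99°
∠(j7700 + 5.2) = arctan(7700/5.2) = 89.96°
∠(j7700 + 5.9) = arctan(7700/5.9) = 89.96°
∠G(j7700) = 87.62° + 85.17° − (89.99° + 89.96° + 89.96°) = -97.11°

|G| = -29.8 dB, ∠G = -97.1°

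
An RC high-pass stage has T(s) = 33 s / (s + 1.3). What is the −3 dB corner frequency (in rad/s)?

For a single-pole high-pass, the −3 dB point is at the pole: ω = 1.3 rad/s.

1.3 rad/s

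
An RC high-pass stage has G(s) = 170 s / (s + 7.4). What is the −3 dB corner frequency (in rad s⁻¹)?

7.4 rad s⁻¹

For a single-pole high-pass, the −3 dB point is at the pole: ω = 7.4 rad s⁻¹.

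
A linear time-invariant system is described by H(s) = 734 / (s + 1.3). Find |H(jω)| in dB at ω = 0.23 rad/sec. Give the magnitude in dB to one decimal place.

|j0.23 + 1.3| = √(0.23² + 1.3²) = 1.32
|H(j0.23)| = 734 / 1.32 = 555.98
20 log₁₀(555.98) = 54.90 dB

54.9 dB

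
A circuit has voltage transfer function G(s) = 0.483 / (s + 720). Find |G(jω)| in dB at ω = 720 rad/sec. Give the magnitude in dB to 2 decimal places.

|j720 + 720| = √(720² + 720²) = 1018
|G(j720)| = 0.483 / 1018 = 0.00047435
20 log₁₀(0.00047435) = -66.478 dB

-66.48 dB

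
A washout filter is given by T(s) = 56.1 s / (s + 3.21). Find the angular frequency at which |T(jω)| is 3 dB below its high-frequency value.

For a single-pole high-pass, the −3 dB point is at the pole: ω = 3.21 rad s⁻¹.

3.21 rad s⁻¹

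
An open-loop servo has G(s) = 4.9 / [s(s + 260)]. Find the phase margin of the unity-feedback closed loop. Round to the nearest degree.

90 deg

Gain crossover: |G(jω)| = 1 at ω ≈ 0.0188 rad s⁻¹.
∠G(j0.0188) = −90° − arctan(0.0188/260) ≈ -90.00°
PM = 180° + (-90.00°) = 90.00°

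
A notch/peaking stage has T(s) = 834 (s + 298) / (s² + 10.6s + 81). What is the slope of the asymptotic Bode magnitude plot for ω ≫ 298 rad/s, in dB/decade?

With 1 zero and 2 poles, the high-frequency asymptotic slope is 20 × (1 − 2) = -20 dB/decade.

-20 dB/decade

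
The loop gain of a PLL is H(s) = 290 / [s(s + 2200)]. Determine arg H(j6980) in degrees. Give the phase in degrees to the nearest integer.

∠(j6980 + 2200) = arctan(6980/2200) = 72.51°
∠(j6980) = 90.00°
∠H(j6980) = − (72.51° + 90.00°) = -162.51°

-163°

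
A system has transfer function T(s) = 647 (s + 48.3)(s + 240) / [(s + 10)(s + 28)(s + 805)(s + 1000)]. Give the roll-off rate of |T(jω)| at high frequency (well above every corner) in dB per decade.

With 2 zeros and 4 poles, the high-frequency asymptotic slope is 20 × (2 − 4) = -40 dB/decade.

-40 dB/decade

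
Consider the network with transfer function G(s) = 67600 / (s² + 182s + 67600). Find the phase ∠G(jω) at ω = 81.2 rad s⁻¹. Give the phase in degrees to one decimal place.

∠[(j81.2)² + 182(j81.2) + 67600] = ∠[61007 + j14778] = 13.62°
∠G(j81.2) = −13.62° = -13.62°

-13.6°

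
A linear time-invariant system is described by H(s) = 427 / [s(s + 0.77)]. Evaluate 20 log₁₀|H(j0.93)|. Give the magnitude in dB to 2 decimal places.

|j0.93 + 0.77| = √(0.93² + 0.77²) = 1.207
|j0.93| = 0.93
|H(j0.93)| = 427 / (1.207 × 0.93) = 380.27
20 log₁₀(380.27) = 51.602 dB

51.60 dB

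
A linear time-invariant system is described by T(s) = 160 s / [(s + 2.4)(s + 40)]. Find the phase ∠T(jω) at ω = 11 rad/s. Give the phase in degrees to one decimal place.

-3.1°

∠(j11) = 90.00°
∠(j11 + 2.4) = arctan(11/2.4) = 77.69°
∠(j11 + 40) = arctan(11/40) = 15.38°
∠T(j11) = 90.00° − (77.69° + 15.38°) = -3.07°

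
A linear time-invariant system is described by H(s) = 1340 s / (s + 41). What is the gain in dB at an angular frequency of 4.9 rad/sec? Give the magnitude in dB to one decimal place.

44.0 dB

|j4.9| = 4.9
|j4.9 + 41| = √(4.9² + 41²) = 41.29
|H(j4.9)| = 1340 × 4.9 / 41.29 = 159.01
20 log₁₀(159.01) = 44.03 dB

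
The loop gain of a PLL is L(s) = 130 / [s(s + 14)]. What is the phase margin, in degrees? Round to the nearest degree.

Gain crossover: |L(jω)| = 1 at ω ≈ 8.05 rad/sec.
∠L(j8.05) = −90° − arctan(8.05/14) ≈ -119.90°
PM = 180° + (-119.90°) = 60.10°

60 deg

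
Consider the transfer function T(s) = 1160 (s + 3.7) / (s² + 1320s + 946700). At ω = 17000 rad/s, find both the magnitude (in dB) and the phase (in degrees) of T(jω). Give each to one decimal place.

|T| = -23.3 dB, ∠T = -85.6°

|j17000 + 3.7| = √(17000² + 3.7²) = 1.7e+04
|(j17000)² + 1320(j17000) + 946700| = |-2.8805e+08 + j2.244e+07| = 2.889e+08
|T(j17000)| = 1160 × 1.7e+04 / 2.889e+08 = 0.068253
20 log₁₀(0.068253) = -23.32 dB
∠(j17000 + 3.7) = arctan(17000/3.7) = 89.99°
∠[(j17000)² + 1320(j17000) + 946700] = ∠[-2.8805e+08 + j2.244e+07] = 175.55°
∠T(j17000) = 89.99° − 175.55° = -85.56°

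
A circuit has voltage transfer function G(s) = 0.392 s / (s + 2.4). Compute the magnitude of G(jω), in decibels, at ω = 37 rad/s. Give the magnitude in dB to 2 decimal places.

|j37| = 37
|j37 + 2.4| = √(37² + 2.4²) = 37.08
|G(j37)| = 0.392 × 37 / 37.08 = 0.39118
20 log₁₀(0.39118) = -8.153 dB

-8.15 dB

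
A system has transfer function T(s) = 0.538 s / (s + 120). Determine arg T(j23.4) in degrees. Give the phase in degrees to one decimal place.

79.0°

∠(j23.4) = 90.00°
∠(j23.4 + 120) = arctan(23.4/120) = 11.03°
∠T(j23.4) = 90.00° − 11.03° = 78.97°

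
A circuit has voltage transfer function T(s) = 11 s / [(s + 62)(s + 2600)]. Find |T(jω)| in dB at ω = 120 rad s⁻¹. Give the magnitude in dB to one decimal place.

-48.5 dB

|j120| = 120
|j120 + 62| = √(120² + 62²) = 135.1
|j120 + 2600| = √(120² + 2600²) = 2603
|T(j120)| = 11 × 120 / (135.1 × 2603) = 0.0037547
20 log₁₀(0.0037547) = -48.51 dB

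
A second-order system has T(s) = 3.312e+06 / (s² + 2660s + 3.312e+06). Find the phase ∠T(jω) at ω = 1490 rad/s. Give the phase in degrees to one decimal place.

-74.6°

∠[(j1490)² + 2660(j1490) + 3.312e+06] = ∠[1.0919e+06 + j3.9634e+06] = 74.60°
∠T(j1490) = −74.60° = -74.60°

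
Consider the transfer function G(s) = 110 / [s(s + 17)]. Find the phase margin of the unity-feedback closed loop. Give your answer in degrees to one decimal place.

70.3 deg

Gain crossover: |G(jω)| = 1 at ω ≈ 6.09 rad/sec.
∠G(j6.09) = −90° − arctan(6.09/17) ≈ -109.71°
PM = 180° + (-109.71°) = 70.29°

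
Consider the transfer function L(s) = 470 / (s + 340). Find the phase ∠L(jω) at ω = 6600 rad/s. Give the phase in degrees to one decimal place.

-87.1 deg

∠(j6600 + 340) = arctan(6600/340) = 87.05°
∠L(j6600) = −87.05° = -87.05°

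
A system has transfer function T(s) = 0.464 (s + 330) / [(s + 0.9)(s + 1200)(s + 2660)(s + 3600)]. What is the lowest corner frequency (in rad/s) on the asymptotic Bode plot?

0.9 rad/s

Break frequencies occur at each pole and zero magnitude: 0.9 rad/s, 330 rad/s, 1200 rad/s, 2660 rad/s, 3600 rad/s.
The lowest is 0.9 rad/s.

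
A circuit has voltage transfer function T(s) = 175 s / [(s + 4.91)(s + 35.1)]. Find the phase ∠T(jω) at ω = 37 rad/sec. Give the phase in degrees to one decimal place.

-39.0°

∠(j37) = 90.00°
∠(j37 + 4.91) = arctan(37/4.91) = 82.44°
∠(j37 + 35.1) = arctan(37/35.1) = 46.51°
∠T(j37) = 90.00° − (82.44° + 46.51°) = -38.95°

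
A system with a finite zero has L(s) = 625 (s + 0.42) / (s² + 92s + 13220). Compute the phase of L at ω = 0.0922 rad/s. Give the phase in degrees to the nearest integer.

12°

∠(j0.0922 + 0.42) = arctan(0.0922/0.42) = 12.38°
∠[(j0.0922)² + 92(j0.0922) + 13220] = ∠[13220 + j8.4824] = 0.04°
∠L(j0.0922) = 12.38° − 0.04° = 12.34°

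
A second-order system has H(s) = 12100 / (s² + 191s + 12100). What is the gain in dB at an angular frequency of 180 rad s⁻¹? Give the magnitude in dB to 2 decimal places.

|(j180)² + 191(j180) + 12100| = |-20300 + j34380| = 3.993e+04
|H(j180)| = 12100 / 3.993e+04 = 0.30306
20 log₁₀(0.30306) = -10.369 dB

-10.37 dB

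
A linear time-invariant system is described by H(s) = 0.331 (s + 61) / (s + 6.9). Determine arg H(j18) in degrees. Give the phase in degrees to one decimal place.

-52.6 deg

∠(j18 + 61) = arctan(18/61) = 16.44°
∠(j18 + 6.9) = arctan(18/6.9) = 69.03°
∠H(j18) = 16.44° − 69.03° = -52.59°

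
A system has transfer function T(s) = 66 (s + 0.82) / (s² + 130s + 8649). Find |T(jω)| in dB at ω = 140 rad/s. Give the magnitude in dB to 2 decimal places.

-7.23 dB

|j140 + 0.82| = √(140² + 0.82²) = 140
|(j140)² + 130(j140) + 8649| = |-10951 + j18200| = 2.124e+04
|T(j140)| = 66 × 140 / 2.124e+04 = 0.43502
20 log₁₀(0.43502) = -7.230 dB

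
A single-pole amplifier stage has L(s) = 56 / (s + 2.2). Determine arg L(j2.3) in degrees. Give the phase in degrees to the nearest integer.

-46°

∠(j2.3 + 2.2) = arctan(2.3/2.2) = 46.27°
∠L(j2.3) = −46.27° = -46.27°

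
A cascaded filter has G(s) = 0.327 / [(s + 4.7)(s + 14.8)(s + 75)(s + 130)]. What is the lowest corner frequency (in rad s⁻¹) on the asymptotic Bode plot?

Break frequencies occur at each pole and zero magnitude: 4.7 rad s⁻¹, 14.8 rad s⁻¹, 75 rad s⁻¹, 130 rad s⁻¹.
The lowest is 4.7 rad s⁻¹.

4.7 rad s⁻¹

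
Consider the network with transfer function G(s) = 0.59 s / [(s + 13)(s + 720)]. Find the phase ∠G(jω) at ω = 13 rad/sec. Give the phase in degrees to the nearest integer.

44°

∠(j13) = 90.00°
∠(j13 + 13) = arctan(13/13) = 45.00°
∠(j13 + 720) = arctan(13/720) = 1.03°
∠G(j13) = 90.00° − (45.00° + 1.03°) = 43.97°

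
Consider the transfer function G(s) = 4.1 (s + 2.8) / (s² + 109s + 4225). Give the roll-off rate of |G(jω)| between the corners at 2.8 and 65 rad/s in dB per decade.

20 dB/decade

In this band the factors already past their corner are: zero at 2.8; net slope = 20 dB/decade.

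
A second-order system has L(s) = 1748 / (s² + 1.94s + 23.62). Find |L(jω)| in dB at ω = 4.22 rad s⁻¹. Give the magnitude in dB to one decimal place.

44.8 dB

|(j4.22)² + 1.94(j4.22) + 23.62| = |5.8116 + j8.1868| = 10.04
|L(j4.22)| = 1748 / 10.04 = 174.11
20 log₁₀(174.11) = 44.82 dB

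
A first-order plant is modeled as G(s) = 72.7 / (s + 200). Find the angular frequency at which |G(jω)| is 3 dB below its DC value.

200 rad s⁻¹

For a single-pole low-pass, the −3 dB point is at the pole: ω = 200 rad s⁻¹.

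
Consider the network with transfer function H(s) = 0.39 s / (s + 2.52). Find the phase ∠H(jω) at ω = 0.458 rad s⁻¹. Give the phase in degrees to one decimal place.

∠(j0.458) = 90.00°
∠(j0.458 + 2.52) = arctan(0.458/2.52) = 10.30°
∠H(j0.458) = 90.00° − 10.30° = 79.70°

79.7°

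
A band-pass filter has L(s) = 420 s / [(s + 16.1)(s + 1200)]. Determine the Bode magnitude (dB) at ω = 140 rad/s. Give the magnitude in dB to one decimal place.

|j140| = 140
|j140 + 16.1| = √(140² + 16.1²) = 140.9
|j140 + 1200| = √(140² + 1200²) = 1208
|L(j140)| = 420 × 140 / (140.9 × 1208) = 0.34537
20 log₁₀(0.34537) = -9.23 dB

-9.2 dB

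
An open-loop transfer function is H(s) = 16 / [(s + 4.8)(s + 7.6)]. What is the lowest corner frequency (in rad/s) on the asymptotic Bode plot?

Break frequencies occur at each pole and zero magnitude: 4.8 rad/s, 7.6 rad/s.
The lowest is 4.8 rad/s.

4.8 rad/s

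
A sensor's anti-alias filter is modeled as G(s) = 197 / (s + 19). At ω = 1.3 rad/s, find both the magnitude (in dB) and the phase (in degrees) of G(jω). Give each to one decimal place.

|j1.3 + 19| = √(1.3² + 19²) = 19.04
|G(j1.3)| = 197 / 19.04 = 10.344
20 log₁₀(10.344) = 20.29 dB
∠(j1.3 + 19) = arctan(1.3/19) = 3.91°
∠G(j1.3) = −3.91° = -3.91°

|G| = 20.3 dB, ∠G = -3.9°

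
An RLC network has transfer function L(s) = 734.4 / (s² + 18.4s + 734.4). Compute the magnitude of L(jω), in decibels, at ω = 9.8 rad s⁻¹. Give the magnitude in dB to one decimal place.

0.9 dB

|(j9.8)² + 18.4(j9.8) + 734.4| = |638.36 + j180.32| = 663.3
|L(j9.8)| = 734.4 / 663.3 = 1.1071
20 log₁₀(1.1071) = 0.88 dB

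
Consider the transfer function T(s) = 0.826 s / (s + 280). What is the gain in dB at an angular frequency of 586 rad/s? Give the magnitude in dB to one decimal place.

|j586| = 586
|j586 + 280| = √(586² + 280²) = 649.5
|T(j586)| = 0.826 × 586 / 649.5 = 0.74529
20 log₁₀(0.74529) = -2.55 dB

-2.6 dB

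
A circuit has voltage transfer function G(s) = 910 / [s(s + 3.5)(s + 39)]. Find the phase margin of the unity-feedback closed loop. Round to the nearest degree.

33°

Gain crossover: |G(jω)| = 1 at ω ≈ 4.23 rad/s.
∠G(j4.23) = −90° − arctan(4.23/3.5) − arctan(4.23/39) ≈ -146.56°
PM = 180° + (-146.56°) = 33.44°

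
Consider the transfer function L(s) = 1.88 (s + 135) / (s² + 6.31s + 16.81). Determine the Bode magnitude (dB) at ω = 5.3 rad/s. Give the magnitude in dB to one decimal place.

|j5.3 + 135| = √(5.3² + 135²) = 135.1
|(j5.3)² + 6.31(j5.3) + 16.81| = |-11.28 + j33.443| = 35.29
|L(j5.3)| = 1.88 × 135.1 / 35.29 = 7.1965
20 log₁₀(7.1965) = 17.14 dB

17.1 dB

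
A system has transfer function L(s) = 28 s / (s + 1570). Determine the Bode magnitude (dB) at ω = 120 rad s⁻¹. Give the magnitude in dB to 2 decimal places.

6.58 dB

|j120| = 120
|j120 + 1570| = √(120² + 1570²) = 1575
|L(j120)| = 28 × 120 / 1575 = 2.1339
20 log₁₀(2.1339) = 6.583 dB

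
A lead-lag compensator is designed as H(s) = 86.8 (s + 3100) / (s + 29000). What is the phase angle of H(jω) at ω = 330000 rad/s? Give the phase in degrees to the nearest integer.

4°

∠(j330000 + 3100) = arctan(330000/3100) = 89.46°
∠(j330000 + 29000) = arctan(330000/29000) = 84.98°
∠H(j330000) = 89.46° − 84.98° = 4.48°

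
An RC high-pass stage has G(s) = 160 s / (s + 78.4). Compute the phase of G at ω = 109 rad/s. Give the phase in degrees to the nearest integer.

∠(j109) = 90.00°
∠(j109 + 78.4) = arctan(109/78.4) = 54.27°
∠G(j109) = 90.00° − 54.27° = 35.73°

36 deg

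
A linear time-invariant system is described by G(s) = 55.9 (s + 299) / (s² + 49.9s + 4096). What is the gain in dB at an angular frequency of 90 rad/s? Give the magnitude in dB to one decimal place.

|j90 + 299| = √(90² + 299²) = 312.3
|(j90)² + 49.9(j90) + 4096| = |-4004 + j4491| = 6017
|G(j90)| = 55.9 × 312.3 / 6017 = 2.9011
20 log₁₀(2.9011) = 9.25 dB

9.3 dB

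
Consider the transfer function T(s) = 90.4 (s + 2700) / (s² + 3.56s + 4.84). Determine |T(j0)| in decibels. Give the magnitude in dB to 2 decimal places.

94.05 dB

T(0) = 90.4 × 2700 / 4.84 = 50430
20 log₁₀(50430) = 94.054 dB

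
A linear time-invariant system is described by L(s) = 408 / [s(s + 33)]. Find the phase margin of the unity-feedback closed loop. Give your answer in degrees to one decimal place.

Gain crossover: |L(jω)| = 1 at ω ≈ 11.7 rad/s.
∠L(j11.7) = −90° − arctan(11.7/33) ≈ -109.46°
PM = 180° + (-109.46°) = 70.54°

70.5°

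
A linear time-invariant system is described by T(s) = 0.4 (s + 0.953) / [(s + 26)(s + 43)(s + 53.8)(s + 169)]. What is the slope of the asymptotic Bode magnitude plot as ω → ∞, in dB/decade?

With 1 zero and 4 poles, the high-frequency asymptotic slope is 20 × (1 − 4) = -60 dB/decade.

-60 dB/decade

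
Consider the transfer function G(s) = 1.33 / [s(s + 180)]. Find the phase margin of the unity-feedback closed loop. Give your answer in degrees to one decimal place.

Gain crossover: |G(jω)| = 1 at ω ≈ 0.00739 rad s⁻¹.
∠G(j0.00739) = −90° − arctan(0.00739/180) ≈ -90.00°
PM = 180° + (-90.00°) = 90.00°

90.0°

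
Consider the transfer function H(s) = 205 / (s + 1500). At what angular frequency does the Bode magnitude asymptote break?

1500 rad/s

The single real pole at s = −1500 gives a corner at ω = 1500 rad/s.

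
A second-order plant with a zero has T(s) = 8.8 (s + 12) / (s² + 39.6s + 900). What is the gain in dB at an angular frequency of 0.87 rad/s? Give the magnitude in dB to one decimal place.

|j0.87 + 12| = √(0.87² + 12²) = 12.03
|(j0.87)² + 39.6(j0.87) + 900| = |899.24 + j34.452| = 899.9
|T(j0.87)| = 8.8 × 12.03 / 899.9 = 0.11765
20 log₁₀(0.11765) = -18.59 dB

-18.6 dB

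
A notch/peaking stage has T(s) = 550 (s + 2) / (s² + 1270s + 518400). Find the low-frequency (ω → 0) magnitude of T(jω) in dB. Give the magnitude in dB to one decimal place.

-53.5 dB

T(0) = 550 × 2 / 518400 = 0.0021219
20 log₁₀(0.0021219) = -53.47 dB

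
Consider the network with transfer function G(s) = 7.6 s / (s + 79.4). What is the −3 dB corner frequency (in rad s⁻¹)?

79.4 rad s⁻¹

For a single-pole high-pass, the −3 dB point is at the pole: ω = 79.4 rad s⁻¹.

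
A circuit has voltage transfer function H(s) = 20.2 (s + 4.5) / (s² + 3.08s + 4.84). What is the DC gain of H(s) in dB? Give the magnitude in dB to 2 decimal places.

25.47 dB

H(0) = 20.2 × 4.5 / 4.84 = 18.781
20 log₁₀(18.781) = 25.474 dB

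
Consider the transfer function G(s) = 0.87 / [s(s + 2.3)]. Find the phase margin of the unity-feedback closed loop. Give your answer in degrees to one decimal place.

Gain crossover: |G(jω)| = 1 at ω ≈ 0.373 rad/sec.
∠G(j0.373) = −90° − arctan(0.373/2.3) ≈ -99.22°
PM = 180° + (-99.22°) = 80.78°

80.8°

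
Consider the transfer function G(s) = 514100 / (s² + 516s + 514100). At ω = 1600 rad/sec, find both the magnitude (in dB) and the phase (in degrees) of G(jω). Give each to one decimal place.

|G| = -12.7 dB, ∠G = -158.0°

|(j1600)² + 516(j1600) + 514100| = |-2.0459e+06 + j8.256e+05| = 2.206e+06
|G(j1600)| = 514100 / 2.206e+06 = 0.23303
20 log₁₀(0.23303) = -12.65 dB
∠[(j1600)² + 516(j1600) + 514100] = ∠[-2.0459e+06 + j8.256e+05] = 158.02°
∠G(j1600) = −158.02° = -158.02°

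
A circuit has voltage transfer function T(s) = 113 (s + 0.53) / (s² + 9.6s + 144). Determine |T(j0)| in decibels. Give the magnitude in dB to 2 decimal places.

T(0) = 113 × 0.53 / 144 = 0.4159
20 log₁₀(0.4159) = -7.620 dB

-7.62 dB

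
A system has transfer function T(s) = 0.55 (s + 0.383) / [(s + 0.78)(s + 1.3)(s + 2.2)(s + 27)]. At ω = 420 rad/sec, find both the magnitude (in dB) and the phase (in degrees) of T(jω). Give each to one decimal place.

|T| = -162.6 dB, ∠T = -265.8°

|j420 + 0.383| = √(420² + 0.383²) = 420
|j420 + 0.78| = √(420² + 0.78²) = 420
|j420 + 1.3| = √(420² + 1.3²) = 420
|j420 + 2.2| = √(420² + 2.2²) = 420
|j420 + 27| = √(420² + 27²) = 420.9
|T(j420)| = 0.55 × 420 / (420 × 420 × 420 × 420.9) = 7.4082e-09
20 log₁₀(7.4082e-09) = -162.61 dB
∠(j420 + 0.383) = arctan(420/0.383) = 89.95°
∠(j420 + 0.78) = arctan(420/0.78) = 89.89°
∠(j420 + 1.3) = arctan(420/1.3) = 89.82°
∠(j420 + 2.2) = arctan(420/2.2) = 89.70°
∠(j420 + 27) = arctan(420/27) = 86.32°
∠T(j420) = 89.95° − (89.89° + 89.82° + 89.70° + 86.32°) = -265.79°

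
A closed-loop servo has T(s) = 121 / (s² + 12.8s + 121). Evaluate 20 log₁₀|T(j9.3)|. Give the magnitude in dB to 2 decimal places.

|(j9.3)² + 12.8(j9.3) + 121| = |34.51 + j119.04| = 123.9
|T(j9.3)| = 121 / 123.9 = 0.97627
20 log₁₀(0.97627) = -0.209 dB

-0.21 dB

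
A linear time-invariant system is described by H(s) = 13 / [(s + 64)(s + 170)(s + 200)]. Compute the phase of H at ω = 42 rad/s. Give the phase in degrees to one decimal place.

-59.0°

∠(j42 + 64) = arctan(42/64) = 33.27°
∠(j42 + 170) = arctan(42/170) = 13.88°
∠(j42 + 200) = arctan(42/200) = 11.86°
∠H(j42) = − (33.27° + 13.88° + 11.86°) = -59.01°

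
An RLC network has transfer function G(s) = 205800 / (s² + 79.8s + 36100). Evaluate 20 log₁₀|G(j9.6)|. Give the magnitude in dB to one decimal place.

15.1 dB

|(j9.6)² + 79.8(j9.6) + 36100| = |36008 + j766.08| = 3.602e+04
|G(j9.6)| = 205800 / 3.602e+04 = 5.7141
20 log₁₀(5.7141) = 15.14 dB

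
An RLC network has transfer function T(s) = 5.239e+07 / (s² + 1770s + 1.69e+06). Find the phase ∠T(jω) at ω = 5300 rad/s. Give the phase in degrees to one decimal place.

-160.4 deg

∠[(j5300)² + 1770(j5300) + 1.69e+06] = ∠[-2.64e+07 + j9.381e+06] = 160.44°
∠T(j5300) = −160.44° = -160.44°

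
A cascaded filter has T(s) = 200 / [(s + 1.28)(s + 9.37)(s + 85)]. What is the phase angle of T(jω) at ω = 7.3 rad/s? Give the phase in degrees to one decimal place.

∠(j7.3 + 1.28) = arctan(7.3/1.28) = 80.05°
∠(j7.3 + 9.37) = arctan(7.3/9.37) = 37.92°
∠(j7.3 + 85) = arctan(7.3/85) = 4.91°
∠T(j7.3) = − (80.05° + 37.92° + 4.91°) = -122.88°

-122.9°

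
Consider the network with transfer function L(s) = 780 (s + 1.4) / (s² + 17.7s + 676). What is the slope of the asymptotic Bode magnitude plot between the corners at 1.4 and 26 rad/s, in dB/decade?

In this band the factors already past their corner are: zero at 1.4; net slope = 20 dB/decade.

20 dB/decade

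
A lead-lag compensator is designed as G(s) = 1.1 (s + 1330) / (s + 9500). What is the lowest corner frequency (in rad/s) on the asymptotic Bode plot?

Break frequencies occur at each pole and zero magnitude: 1330 rad/s, 9500 rad/s.
The lowest is 1330 rad/s.

1330 rad/s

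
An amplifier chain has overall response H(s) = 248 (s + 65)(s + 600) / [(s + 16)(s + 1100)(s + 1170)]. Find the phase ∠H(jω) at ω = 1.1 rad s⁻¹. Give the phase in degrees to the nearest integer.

∠(j1.1 + 65) = arctan(1.1/65) = 0.97°
∠(j1.1 + 600) = arctan(1.1/600) = 0.11°
∠(j1.1 + 16) = arctan(1.1/16) = 3.93°
∠(j1.1 + 1100) = arctan(1.1/1100) = 0.06°
∠(j1.1 + 1170) = arctan(1.1/1170) = 0.05°
∠H(j1.1) = 0.97° + 0.11° − (3.93° + 0.06° + 0.05°) = -2.97°

-3 deg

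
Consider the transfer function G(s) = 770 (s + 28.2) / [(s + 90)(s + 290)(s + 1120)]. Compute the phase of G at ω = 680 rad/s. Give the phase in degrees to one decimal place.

∠(j680 + 28.2) = arctan(680/28.2) = 87.63°
∠(j680 + 90) = arctan(680/90) = 82.46°
∠(j680 + 290) = arctan(680/290) = 66.90°
∠(j680 + 1120) = arctan(680/1120) = 31.26°
∠G(j680) = 87.63° − (82.46° + 66.90° + 31.26°) = -93.00°

-93.0°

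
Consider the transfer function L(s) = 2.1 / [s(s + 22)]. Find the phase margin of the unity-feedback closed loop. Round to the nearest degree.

Gain crossover: |L(jω)| = 1 at ω ≈ 0.0955 rad/s.
∠L(j0.0955) = −90° − arctan(0.0955/22) ≈ -90.25°
PM = 180° + (-90.25°) = 89.75°

90°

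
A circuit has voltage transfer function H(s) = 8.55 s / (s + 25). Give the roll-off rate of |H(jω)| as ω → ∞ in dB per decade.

With 1 zero and 1 pole, the high-frequency asymptotic slope is 20 × (1 − 1) = 0 dB/decade.

0 dB/decade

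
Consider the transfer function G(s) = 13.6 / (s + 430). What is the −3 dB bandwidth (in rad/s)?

430 rad/s

For a single-pole low-pass, the −3 dB point is at the pole: ω = 430 rad/s.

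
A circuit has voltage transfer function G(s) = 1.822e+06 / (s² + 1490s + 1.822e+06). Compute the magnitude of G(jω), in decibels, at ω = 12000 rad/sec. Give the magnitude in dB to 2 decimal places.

-37.91 dB

|(j12000)² + 1490(j12000) + 1.822e+06| = |-1.4218e+08 + j1.788e+07| = 1.433e+08
|G(j12000)| = 1.822e+06 / 1.433e+08 = 0.012715
20 log₁₀(0.012715) = -37.914 dB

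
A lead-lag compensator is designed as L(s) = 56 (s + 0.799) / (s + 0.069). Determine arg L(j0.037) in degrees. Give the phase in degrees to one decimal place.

-25.6°

∠(j0.037 + 0.799) = arctan(0.037/0.799) = 2.65°
∠(j0.037 + 0.069) = arctan(0.037/0.069) = 28.20°
∠L(j0.037) = 2.65° − 28.20° = -25.55°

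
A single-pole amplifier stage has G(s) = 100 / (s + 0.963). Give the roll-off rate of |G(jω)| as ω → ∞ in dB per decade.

-20 dB/decade

With 0 zeros and 1 pole, the high-frequency asymptotic slope is 20 × (0 − 1) = -20 dB/decade.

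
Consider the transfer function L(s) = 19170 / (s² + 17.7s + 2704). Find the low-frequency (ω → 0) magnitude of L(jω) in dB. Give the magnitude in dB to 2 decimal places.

17.01 dB

L(0) = 19170 / 2704 = 7.0895
20 log₁₀(7.0895) = 17.012 dB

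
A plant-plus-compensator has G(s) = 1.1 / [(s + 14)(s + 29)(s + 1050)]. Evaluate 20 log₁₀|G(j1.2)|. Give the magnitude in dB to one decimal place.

|j1.2 + 14| = √(1.2² + 14²) = 14.05
|j1.2 + 29| = √(1.2² + 29²) = 29.02
|j1.2 + 1050| = √(1.2² + 1050²) = 1050
|G(j1.2)| = 1.1 / (14.05 × 29.02 × 1050) = 2.5687e-06
20 log₁₀(2.5687e-06) = -111.81 dB

-111.8 dB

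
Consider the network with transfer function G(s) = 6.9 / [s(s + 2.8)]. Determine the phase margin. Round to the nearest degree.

Gain crossover: |G(jω)| = 1 at ω ≈ 2 rad/sec.
∠G(j2) = −90° − arctan(2/2.8) ≈ -125.59°
PM = 180° + (-125.59°) = 54.41°

54°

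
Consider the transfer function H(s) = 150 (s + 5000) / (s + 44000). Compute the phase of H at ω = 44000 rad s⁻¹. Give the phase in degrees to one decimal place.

∠(j44000 + 5000) = arctan(44000/5000) = 83.52°
∠(j44000 + 44000) = arctan(44000/44000) = 45.00°
∠H(j44000) = 83.52° − 45.00° = 38.52°

38.5°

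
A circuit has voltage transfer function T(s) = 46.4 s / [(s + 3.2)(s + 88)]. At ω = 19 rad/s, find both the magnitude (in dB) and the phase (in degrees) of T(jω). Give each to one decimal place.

|j19| = 19
|j19 + 3.2| = √(19² + 3.2²) = 19.27
|j19 + 88| = √(19² + 88²) = 90.03
|T(j19)| = 46.4 × 19 / (19.27 × 90.03) = 0.50824
20 log₁₀(0.50824) = -5.88 dB
∠(j19) = 90.00°
∠(j19 + 3.2) = arctan(19/3.2) = 80.44°
∠(j19 + 88) = arctan(19/88) = 12.18°
∠T(j19) = 90.00° − (80.44° + 12.18°) = -2.62°

|T| = -5.9 dB, ∠T = -2.6 deg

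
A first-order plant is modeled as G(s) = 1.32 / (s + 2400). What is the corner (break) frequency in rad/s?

2400 rad/s

The single real pole at s = −2400 gives a corner at ω = 2400 rad/s.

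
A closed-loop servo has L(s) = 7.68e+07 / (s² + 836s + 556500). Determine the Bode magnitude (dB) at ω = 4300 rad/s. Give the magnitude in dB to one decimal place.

12.5 dB

|(j4300)² + 836(j4300) + 556500| = |-1.7934e+07 + j3.5948e+06| = 1.829e+07
|L(j4300)| = 7.68e+07 / 1.829e+07 = 4.199
20 log₁₀(4.199) = 12.46 dB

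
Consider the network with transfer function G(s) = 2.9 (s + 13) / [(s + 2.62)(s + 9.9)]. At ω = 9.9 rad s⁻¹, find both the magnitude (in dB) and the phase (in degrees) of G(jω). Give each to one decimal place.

|j9.9 + 13| = √(9.9² + 13²) = 16.34
|j9.9 + 2.62| = √(9.9² + 2.62²) = 10.24
|j9.9 + 9.9| = √(9.9² + 9.9²) = 14
|G(j9.9)| = 2.9 × 16.34 / (10.24 × 14) = 0.3305
20 log₁₀(0.3305) = -9.62 dB
∠(j9.9 + 13) = arctan(9.9/13) = 37.29°
∠(j9.9 + 2.62) = arctan(9.9/2.62) = 75.18°
∠(j9.9 + 9.9) = arctan(9.9/9.9) = 45.00°
∠G(j9.9) = 37.29° − (75.18° + 45.00°) = -82.89°

|G| = -9.6 dB, ∠G = -82.9°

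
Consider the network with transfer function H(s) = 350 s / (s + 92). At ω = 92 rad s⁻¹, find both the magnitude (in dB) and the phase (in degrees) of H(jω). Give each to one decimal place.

|H| = 47.9 dB, ∠H = 45.0°

|j92| = 92
|j92 + 92| = √(92² + 92²) = 130.1
|H(j92)| = 350 × 92 / 130.1 = 247.49
20 log₁₀(247.49) = 47.87 dB
∠(j92) = 90.00°
∠(j92 + 92) = arctan(92/92) = 45.00°
∠H(j92) = 90.00° − 45.00° = 45.00°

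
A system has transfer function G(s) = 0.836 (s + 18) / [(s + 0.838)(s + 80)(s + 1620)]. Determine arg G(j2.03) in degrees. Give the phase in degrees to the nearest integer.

∠(j2.03 + 18) = arctan(2.03/18) = 6.43°
∠(j2.03 + 0.838) = arctan(2.03/0.838) = 67.57°
∠(j2.03 + 80) = arctan(2.03/80) = 1.45°
∠(j2.03 + 1620) = arctan(2.03/1620) = 0.07°
∠G(j2.03) = 6.43° − (67.57° + 1.45° + 0.07°) = -62.66°

-63 deg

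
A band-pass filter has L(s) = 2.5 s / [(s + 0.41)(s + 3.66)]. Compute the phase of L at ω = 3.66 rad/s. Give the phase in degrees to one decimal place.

-38.6°

∠(j3.66) = 90.00°
∠(j3.66 + 0.41) = arctan(3.66/0.41) = 83.61°
∠(j3.66 + 3.66) = arctan(3.66/3.66) = 45.00°
∠L(j3.66) = 90.00° − (83.61° + 45.00°) = -38.61°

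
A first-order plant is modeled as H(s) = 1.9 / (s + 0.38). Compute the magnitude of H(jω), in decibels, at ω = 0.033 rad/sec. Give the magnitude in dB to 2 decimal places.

|j0.033 + 0.38| = √(0.033² + 0.38²) = 0.3814
|H(j0.033)| = 1.9 / 0.3814 = 4.9813
20 log₁₀(4.9813) = 13.947 dB

13.95 dB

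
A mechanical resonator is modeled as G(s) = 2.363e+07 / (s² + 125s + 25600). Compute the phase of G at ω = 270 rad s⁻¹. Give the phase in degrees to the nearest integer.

∠[(j270)² + 125(j270) + 25600] = ∠[-47300 + j33750] = 144.49°
∠G(j270) = −144.49° = -144.49°

-144°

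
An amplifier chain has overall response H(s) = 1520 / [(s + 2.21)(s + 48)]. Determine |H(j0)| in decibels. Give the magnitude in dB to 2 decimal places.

23.12 dB

H(0) = 1520 / (2.21 × 48) = 14.329
20 log₁₀(14.329) = 23.124 dB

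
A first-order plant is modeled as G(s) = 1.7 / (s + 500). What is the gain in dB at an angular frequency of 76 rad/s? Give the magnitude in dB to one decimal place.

|j76 + 500| = √(76² + 500²) = 505.7
|G(j76)| = 1.7 / 505.7 = 0.0033614
20 log₁₀(0.0033614) = -49.47 dB

-49.5 dB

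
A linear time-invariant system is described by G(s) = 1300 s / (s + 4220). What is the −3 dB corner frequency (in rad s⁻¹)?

4220 rad s⁻¹

For a single-pole high-pass, the −3 dB point is at the pole: ω = 4220 rad s⁻¹.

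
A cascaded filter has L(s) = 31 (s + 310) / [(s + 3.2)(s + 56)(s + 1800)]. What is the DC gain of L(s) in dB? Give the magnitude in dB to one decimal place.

-30.5 dB

L(0) = 31 × 310 / (3.2 × 56 × 1800) = 0.029793
20 log₁₀(0.029793) = -30.52 dB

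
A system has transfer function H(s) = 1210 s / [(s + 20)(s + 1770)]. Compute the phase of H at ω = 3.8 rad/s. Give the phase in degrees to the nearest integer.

∠(j3.8) = 90.00°
∠(j3.8 + 20) = arctan(3.8/20) = 10.76°
∠(j3.8 + 1770) = arctan(3.8/1770) = 0.12°
∠H(j3.8) = 90.00° − (10.76° + 0.12°) = 79.12°

79 deg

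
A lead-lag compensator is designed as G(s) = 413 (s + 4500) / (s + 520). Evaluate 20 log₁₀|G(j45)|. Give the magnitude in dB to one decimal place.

71.0 dB

|j45 + 4500| = √(45² + 4500²) = 4500
|j45 + 520| = √(45² + 520²) = 521.9
|G(j45)| = 413 × 4500 / 521.9 = 3560.9
20 log₁₀(3560.9) = 71.03 dB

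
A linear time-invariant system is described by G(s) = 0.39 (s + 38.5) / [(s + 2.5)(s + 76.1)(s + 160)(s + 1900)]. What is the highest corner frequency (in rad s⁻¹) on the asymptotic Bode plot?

1900 rad s⁻¹

Break frequencies occur at each pole and zero magnitude: 2.5 rad s⁻¹, 38.5 rad s⁻¹, 76.1 rad s⁻¹, 160 rad s⁻¹, 1900 rad s⁻¹.
The highest is 1900 rad s⁻¹.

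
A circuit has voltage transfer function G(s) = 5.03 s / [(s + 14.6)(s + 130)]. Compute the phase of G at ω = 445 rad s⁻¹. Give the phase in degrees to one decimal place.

∠(j445) = 90.00°
∠(j445 + 14.6) = arctan(445/14.6) = 88.12°
∠(j445 + 130) = arctan(445/130) = 73.72°
∠G(j445) = 90.00° − (88.12° + 73.72°) = -71.84°

-71.8°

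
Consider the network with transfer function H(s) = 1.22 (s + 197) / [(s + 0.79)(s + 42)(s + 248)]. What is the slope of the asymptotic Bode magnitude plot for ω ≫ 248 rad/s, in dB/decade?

With 1 zero and 3 poles, the high-frequency asymptotic slope is 20 × (1 − 3) = -40 dB/decade.

-40 dB/decade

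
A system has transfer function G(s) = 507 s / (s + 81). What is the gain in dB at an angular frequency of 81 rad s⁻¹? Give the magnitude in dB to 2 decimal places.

51.09 dB

|j81| = 81
|j81 + 81| = √(81² + 81²) = 114.6
|G(j81)| = 507 × 81 / 114.6 = 358.5
20 log₁₀(358.5) = 51.090 dB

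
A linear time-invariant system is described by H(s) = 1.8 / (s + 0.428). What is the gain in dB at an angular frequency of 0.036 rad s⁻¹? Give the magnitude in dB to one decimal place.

|j0.036 + 0.428| = √(0.036² + 0.428²) = 0.4295
|H(j0.036)| = 1.8 / 0.4295 = 4.1908
20 log₁₀(4.1908) = 12.45 dB

12.4 dB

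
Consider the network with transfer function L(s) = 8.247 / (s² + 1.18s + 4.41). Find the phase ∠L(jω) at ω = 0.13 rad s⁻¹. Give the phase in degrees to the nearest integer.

∠[(j0.13)² + 1.18(j0.13) + 4.41] = ∠[4.3931 + j0.1534] = 2.00°
∠L(j0.13) = −2.00° = -2.00°

-2°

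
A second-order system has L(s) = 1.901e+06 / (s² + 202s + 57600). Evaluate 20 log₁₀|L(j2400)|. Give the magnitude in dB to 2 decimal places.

-9.57 dB

|(j2400)² + 202(j2400) + 57600| = |-5.7024e+06 + j4.848e+05| = 5.723e+06
|L(j2400)| = 1.901e+06 / 5.723e+06 = 0.33217
20 log₁₀(0.33217) = -9.573 dB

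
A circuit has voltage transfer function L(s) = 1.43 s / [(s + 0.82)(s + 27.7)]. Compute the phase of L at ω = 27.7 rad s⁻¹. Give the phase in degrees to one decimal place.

∠(j27.7) = 90.00°
∠(j27.7 + 0.82) = arctan(27.7/0.82) = 88.30°
∠(j27.7 + 27.7) = arctan(27.7/27.7) = 45.00°
∠L(j27.7) = 90.00° − (88.30° + 45.00°) = -43.30°

-43.3°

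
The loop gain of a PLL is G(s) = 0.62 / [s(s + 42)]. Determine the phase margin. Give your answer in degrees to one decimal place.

90.0°

Gain crossover: |G(jω)| = 1 at ω ≈ 0.0148 rad/s.
∠G(j0.0148) = −90° − arctan(0.0148/42) ≈ -90.02°
PM = 180° + (-90.02°) = 89.98°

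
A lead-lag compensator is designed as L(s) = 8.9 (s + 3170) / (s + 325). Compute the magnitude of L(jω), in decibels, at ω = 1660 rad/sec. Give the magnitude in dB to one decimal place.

|j1660 + 3170| = √(1660² + 3170²) = 3578
|j1660 + 325| = √(1660² + 325²) = 1692
|L(j1660)| = 8.9 × 3578 / 1692 = 18.828
20 log₁₀(18.828) = 25.50 dB

25.5 dB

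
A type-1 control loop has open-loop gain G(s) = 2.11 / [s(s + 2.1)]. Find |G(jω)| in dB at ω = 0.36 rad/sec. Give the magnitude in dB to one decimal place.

|j0.36 + 2.1| = √(0.36² + 2.1²) = 2.131
|j0.36| = 0.36
|G(j0.36)| = 2.11 / (2.131 × 0.36) = 2.7509
20 log₁₀(2.7509) = 8.79 dB

8.8 dB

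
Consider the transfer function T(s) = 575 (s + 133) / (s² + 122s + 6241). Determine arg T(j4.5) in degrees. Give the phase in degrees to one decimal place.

-3.1 deg

∠(j4.5 + 133) = arctan(4.5/133) = 1.94°
∠[(j4.5)² + 122(j4.5) + 6241] = ∠[6220.8 + j549] = 5.04°
∠T(j4.5) = 1.94° − 5.04° = -3.11°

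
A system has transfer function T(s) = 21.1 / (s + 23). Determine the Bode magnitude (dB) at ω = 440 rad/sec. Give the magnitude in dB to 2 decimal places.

-26.40 dB

|j440 + 23| = √(440² + 23²) = 440.6
|T(j440)| = 21.1 / 440.6 = 0.047889
20 log₁₀(0.047889) = -26.395 dB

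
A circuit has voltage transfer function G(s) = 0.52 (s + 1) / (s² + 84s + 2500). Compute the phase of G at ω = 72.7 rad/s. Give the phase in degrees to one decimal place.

∠(j72.7 + 1) = arctan(72.7/1) = 89.21°
∠[(j72.7)² + 84(j72.7) + 2500] = ∠[-2785.3 + j6106.8] = 114.52°
∠G(j72.7) = 89.21° − 114.52° = -25.31°

-25.3°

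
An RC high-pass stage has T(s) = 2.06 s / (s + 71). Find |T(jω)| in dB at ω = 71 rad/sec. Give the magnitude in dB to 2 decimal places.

|j71| = 71
|j71 + 71| = √(71² + 71²) = 100.4
|T(j71)| = 2.06 × 71 / 100.4 = 1.4566
20 log₁₀(1.4566) = 3.267 dB

3.27 dB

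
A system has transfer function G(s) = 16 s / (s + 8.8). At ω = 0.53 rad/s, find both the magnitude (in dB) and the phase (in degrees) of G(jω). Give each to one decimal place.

|G| = -0.3 dB, ∠G = 86.6°

|j0.53| = 0.53
|j0.53 + 8.8| = √(0.53² + 8.8²) = 8.816
|G(j0.53)| = 16 × 0.53 / 8.816 = 0.96189
20 log₁₀(0.96189) = -0.34 dB
∠(j0.53) = 90.00°
∠(j0.53 + 8.8) = arctan(0.53/8.8) = 3.45°
∠G(j0.53) = 90.00° − 3.45° = 86.55°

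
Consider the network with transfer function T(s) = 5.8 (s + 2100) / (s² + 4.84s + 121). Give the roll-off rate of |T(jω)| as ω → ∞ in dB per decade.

With 1 zero and 2 poles, the high-frequency asymptotic slope is 20 × (1 − 2) = -20 dB/decade.

-20 dB/decade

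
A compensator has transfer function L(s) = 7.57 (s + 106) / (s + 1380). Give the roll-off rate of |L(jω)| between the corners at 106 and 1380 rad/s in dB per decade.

In this band the factors already past their corner are: zero at 106; net slope = 20 dB/decade.

20 dB/decade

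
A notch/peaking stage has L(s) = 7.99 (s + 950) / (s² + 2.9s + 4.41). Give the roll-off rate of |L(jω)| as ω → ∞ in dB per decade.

-20 dB/decade

With 1 zero and 2 poles, the high-frequency asymptotic slope is 20 × (1 − 2) = -20 dB/decade.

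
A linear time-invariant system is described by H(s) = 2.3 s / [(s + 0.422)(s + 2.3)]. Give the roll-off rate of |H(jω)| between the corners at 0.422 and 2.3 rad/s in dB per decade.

0 dB/decade

In this band the factors already past their corner are: 1 differentiator zero, pole at 0.422; net slope = 0 dB/decade.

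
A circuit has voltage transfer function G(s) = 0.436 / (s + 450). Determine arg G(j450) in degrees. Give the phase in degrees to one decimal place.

∠(j450 + 450) = arctan(450/450) = 45.00°
∠G(j450) = −45.00° = -45.00°

-45.0°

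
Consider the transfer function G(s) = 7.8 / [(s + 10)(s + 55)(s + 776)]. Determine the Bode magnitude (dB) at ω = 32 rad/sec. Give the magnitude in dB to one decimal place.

-106.5 dB

|j32 + 10| = √(32² + 10²) = 33.53
|j32 + 55| = √(32² + 55²) = 63.63
|j32 + 776| = √(32² + 776²) = 776.7
|G(j32)| = 7.8 / (33.53 × 63.63 × 776.7) = 4.7077e-06
20 log₁₀(4.7077e-06) = -106.54 dB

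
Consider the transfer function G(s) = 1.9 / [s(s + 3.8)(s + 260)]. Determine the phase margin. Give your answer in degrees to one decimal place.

Gain crossover: |G(jω)| = 1 at ω ≈ 0.00192 rad s⁻¹.
∠G(j0.00192) = −90° − arctan(0.00192/3.8) − arctan(0.00192/260) ≈ -90.03°
PM = 180° + (-90.03°) = 89.97°

90.0°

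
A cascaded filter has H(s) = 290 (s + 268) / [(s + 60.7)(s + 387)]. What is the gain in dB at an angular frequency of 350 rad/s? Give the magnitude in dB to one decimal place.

-3.2 dB

|j350 + 268| = √(350² + 268²) = 440.8
|j350 + 60.7| = √(350² + 60.7²) = 355.2
|j350 + 387| = √(350² + 387²) = 521.8
|H(j350)| = 290 × 440.8 / (355.2 × 521.8) = 0.6897
20 log₁₀(0.6897) = -3.23 dB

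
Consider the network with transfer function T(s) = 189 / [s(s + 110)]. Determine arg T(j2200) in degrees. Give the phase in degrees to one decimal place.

-177.1°

∠(j2200 + 110) = arctan(2200/110) = 87.14°
∠(j2200) = 90.00°
∠T(j2200) = − (87.14° + 90.00°) = -177.14°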